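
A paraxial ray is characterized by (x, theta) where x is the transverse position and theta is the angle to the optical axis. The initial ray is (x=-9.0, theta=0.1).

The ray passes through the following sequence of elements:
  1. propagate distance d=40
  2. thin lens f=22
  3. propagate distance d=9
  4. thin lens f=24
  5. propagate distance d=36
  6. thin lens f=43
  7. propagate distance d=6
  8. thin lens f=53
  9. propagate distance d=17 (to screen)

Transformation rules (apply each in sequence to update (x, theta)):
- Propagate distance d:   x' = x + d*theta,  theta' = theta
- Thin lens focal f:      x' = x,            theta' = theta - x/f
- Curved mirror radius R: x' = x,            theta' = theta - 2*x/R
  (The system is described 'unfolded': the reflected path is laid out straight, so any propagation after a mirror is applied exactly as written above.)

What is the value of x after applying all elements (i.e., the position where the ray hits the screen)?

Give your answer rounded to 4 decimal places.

Initial: x=-9.0000 theta=0.1000
After 1 (propagate distance d=40): x=-5.0000 theta=0.1000
After 2 (thin lens f=22): x=-5.0000 theta=18/55 (≈0.3273)
After 3 (propagate distance d=9): x=-113/55 (≈-2.0545) theta=18/55 (≈0.3273)
After 4 (thin lens f=24): x=-113/55 (≈-2.0545) theta=109/264 (≈0.4129)
After 5 (propagate distance d=36): x=1409/110 (≈12.8091) theta=109/264 (≈0.4129)
After 6 (thin lens f=43): x=1409/110 (≈12.8091) theta=6527/56760 (≈0.1150)
After 7 (propagate distance d=6): x=127701/9460 (≈13.4990) theta=6527/56760 (≈0.1150)
After 8 (thin lens f=53): x=127701/9460 (≈13.4990) theta=-84055/601656 (≈-0.1397)
After 9 (propagate distance d=17 (to screen)): x=33464243/3008280 (≈11.1240) theta=-84055/601656 (≈-0.1397)
Rounded to 4 decimal places: x = 11.1240

Answer: 11.1240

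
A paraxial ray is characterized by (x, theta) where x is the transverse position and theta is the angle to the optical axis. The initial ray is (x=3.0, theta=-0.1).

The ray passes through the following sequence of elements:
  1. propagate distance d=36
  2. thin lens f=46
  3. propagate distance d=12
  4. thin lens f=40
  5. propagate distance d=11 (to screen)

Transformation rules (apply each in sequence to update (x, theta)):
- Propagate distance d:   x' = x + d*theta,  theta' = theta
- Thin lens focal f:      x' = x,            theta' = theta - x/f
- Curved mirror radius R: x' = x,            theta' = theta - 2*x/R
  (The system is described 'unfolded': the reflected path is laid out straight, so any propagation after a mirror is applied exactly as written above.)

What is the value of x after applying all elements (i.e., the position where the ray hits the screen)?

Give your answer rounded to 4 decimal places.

Answer: -2.1480

Derivation:
Initial: x=3.0000 theta=-0.1000
After 1 (propagate distance d=36): x=-0.6000 theta=-0.1000
After 2 (thin lens f=46): x=-0.6000 theta=-2/23 (≈-0.0870)
After 3 (propagate distance d=12): x=-189/115 (≈-1.6435) theta=-2/23 (≈-0.0870)
After 4 (thin lens f=40): x=-189/115 (≈-1.6435) theta=-211/4600 (≈-0.0459)
After 5 (propagate distance d=11 (to screen)): x=-9881/4600 (≈-2.1480) theta=-211/4600 (≈-0.0459)
Rounded to 4 decimal places: x = -2.1480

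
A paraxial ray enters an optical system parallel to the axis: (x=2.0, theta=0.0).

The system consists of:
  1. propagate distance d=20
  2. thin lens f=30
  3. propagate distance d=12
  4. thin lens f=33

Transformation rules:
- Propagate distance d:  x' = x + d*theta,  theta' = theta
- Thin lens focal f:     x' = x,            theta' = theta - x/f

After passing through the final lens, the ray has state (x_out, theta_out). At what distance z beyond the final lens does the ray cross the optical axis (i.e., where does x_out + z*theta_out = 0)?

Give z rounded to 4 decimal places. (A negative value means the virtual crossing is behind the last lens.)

Answer: 11.6471

Derivation:
Initial: x=2.0000 theta=0.0000
After 1 (propagate distance d=20): x=2.0000 theta=0.0000
After 2 (thin lens f=30): x=2.0000 theta=-1/15 (≈-0.0667)
After 3 (propagate distance d=12): x=1.2000 theta=-1/15 (≈-0.0667)
After 4 (thin lens f=33): x=1.2000 theta=-17/165 (≈-0.1030)
z_focus = -x_out/theta_out = -(1.2000)/(-17/165) = 198/17 ≈ 11.6471
Rounded to 4 decimal places: z = 11.6471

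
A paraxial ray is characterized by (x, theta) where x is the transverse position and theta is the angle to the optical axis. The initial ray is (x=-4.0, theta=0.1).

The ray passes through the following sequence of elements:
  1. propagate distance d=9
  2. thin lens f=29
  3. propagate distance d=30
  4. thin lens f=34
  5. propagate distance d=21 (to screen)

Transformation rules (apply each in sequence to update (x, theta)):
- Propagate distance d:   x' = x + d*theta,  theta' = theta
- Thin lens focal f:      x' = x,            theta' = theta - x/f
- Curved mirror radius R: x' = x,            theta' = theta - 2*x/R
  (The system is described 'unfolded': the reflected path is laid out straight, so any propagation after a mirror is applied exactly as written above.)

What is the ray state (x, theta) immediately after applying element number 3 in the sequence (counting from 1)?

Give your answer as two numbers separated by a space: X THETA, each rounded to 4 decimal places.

Initial: x=-4.0000 theta=0.1000
After 1 (propagate distance d=9): x=-3.1000 theta=0.1000
After 2 (thin lens f=29): x=-3.1000 theta=6/29 (≈0.2069)
After 3 (propagate distance d=30): x=901/290 (≈3.1069) theta=6/29 (≈0.2069)
Rounded to 4 decimal places: x = 3.1069, theta = 0.2069

Answer: 3.1069 0.2069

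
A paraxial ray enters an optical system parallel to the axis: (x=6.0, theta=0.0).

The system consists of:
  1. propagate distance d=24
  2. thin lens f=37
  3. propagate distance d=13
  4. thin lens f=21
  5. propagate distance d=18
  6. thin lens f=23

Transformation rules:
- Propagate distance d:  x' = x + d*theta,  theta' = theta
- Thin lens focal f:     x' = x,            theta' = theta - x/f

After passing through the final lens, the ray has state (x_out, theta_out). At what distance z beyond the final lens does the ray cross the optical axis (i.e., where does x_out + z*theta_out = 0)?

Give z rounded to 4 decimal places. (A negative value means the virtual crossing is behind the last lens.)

Answer: -9.6543

Derivation:
Initial: x=6.0000 theta=0.0000
After 1 (propagate distance d=24): x=6.0000 theta=0.0000
After 2 (thin lens f=37): x=6.0000 theta=-6/37 (≈-0.1622)
After 3 (propagate distance d=13): x=144/37 (≈3.8919) theta=-6/37 (≈-0.1622)
After 4 (thin lens f=21): x=144/37 (≈3.8919) theta=-90/259 (≈-0.3475)
After 5 (propagate distance d=18): x=-612/259 (≈-2.3629) theta=-90/259 (≈-0.3475)
After 6 (thin lens f=23): x=-612/259 (≈-2.3629) theta=-1458/5957 (≈-0.2448)
z_focus = -x_out/theta_out = -(-612/259)/(-1458/5957) = -782/81 ≈ -9.6543
Rounded to 4 decimal places: z = -9.6543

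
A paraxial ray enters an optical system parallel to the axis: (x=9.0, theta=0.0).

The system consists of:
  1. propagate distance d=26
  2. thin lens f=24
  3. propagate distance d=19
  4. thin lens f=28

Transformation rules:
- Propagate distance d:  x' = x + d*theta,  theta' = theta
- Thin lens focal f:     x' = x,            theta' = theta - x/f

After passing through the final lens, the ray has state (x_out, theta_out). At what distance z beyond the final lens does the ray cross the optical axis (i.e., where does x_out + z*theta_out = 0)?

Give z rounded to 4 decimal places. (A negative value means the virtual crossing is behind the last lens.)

Answer: 4.2424

Derivation:
Initial: x=9.0000 theta=0.0000
After 1 (propagate distance d=26): x=9.0000 theta=0.0000
After 2 (thin lens f=24): x=9.0000 theta=-0.3750
After 3 (propagate distance d=19): x=1.8750 theta=-0.3750
After 4 (thin lens f=28): x=1.8750 theta=-99/224 (≈-0.4420)
z_focus = -x_out/theta_out = -(1.8750)/(-99/224) = 140/33 ≈ 4.2424
Rounded to 4 decimal places: z = 4.2424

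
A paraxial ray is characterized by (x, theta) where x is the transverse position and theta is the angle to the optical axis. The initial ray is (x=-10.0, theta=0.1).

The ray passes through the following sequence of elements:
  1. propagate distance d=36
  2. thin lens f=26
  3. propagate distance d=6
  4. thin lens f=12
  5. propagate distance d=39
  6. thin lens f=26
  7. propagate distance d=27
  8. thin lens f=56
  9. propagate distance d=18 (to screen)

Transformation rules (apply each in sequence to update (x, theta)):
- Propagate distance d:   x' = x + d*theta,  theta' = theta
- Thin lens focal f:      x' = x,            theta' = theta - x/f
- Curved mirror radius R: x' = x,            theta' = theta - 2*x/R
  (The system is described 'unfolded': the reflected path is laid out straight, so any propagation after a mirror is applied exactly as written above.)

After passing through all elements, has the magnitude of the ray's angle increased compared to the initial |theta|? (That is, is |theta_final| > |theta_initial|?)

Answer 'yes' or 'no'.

Answer: yes

Derivation:
Initial: x=-10.0000 theta=0.1000
After 1 (propagate distance d=36): x=-6.4000 theta=0.1000
After 2 (thin lens f=26): x=-6.4000 theta=9/26 (≈0.3462)
After 3 (propagate distance d=6): x=-281/65 (≈-4.3231) theta=9/26 (≈0.3462)
After 4 (thin lens f=12): x=-281/65 (≈-4.3231) theta=551/780 (≈0.7064)
After 5 (propagate distance d=39): x=6039/260 (≈23.2269) theta=551/780 (≈0.7064)
After 6 (thin lens f=26): x=6039/260 (≈23.2269) theta=-3791/20280 (≈-0.1869)
After 7 (propagate distance d=27): x=24579/1352 (≈18.1797) theta=-3791/20280 (≈-0.1869)
After 8 (thin lens f=56): x=24579/1352 (≈18.1797) theta=-580981/1135680 (≈-0.5116)
After 9 (propagate distance d=18 (to screen)): x=1698117/189280 (≈8.9715) theta=-580981/1135680 (≈-0.5116)
|theta_initial|=0.1000 |theta_final|=580981/1135680 (≈0.5116) -> increased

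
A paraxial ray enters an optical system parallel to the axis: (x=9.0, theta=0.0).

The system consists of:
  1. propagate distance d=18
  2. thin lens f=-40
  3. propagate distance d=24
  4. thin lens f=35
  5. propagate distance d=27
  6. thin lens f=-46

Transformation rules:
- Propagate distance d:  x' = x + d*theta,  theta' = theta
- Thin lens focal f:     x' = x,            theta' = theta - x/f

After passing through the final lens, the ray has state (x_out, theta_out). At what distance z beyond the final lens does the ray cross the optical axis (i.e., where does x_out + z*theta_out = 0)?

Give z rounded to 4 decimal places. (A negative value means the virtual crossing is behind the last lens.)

Answer: -544.8943

Derivation:
Initial: x=9.0000 theta=0.0000
After 1 (propagate distance d=18): x=9.0000 theta=0.0000
After 2 (thin lens f=-40): x=9.0000 theta=0.2250
After 3 (propagate distance d=24): x=14.4000 theta=0.2250
After 4 (thin lens f=35): x=14.4000 theta=-261/1400 (≈-0.1864)
After 5 (propagate distance d=27): x=13113/1400 (≈9.3664) theta=-261/1400 (≈-0.1864)
After 6 (thin lens f=-46): x=13113/1400 (≈9.3664) theta=1107/64400 (≈0.0172)
z_focus = -x_out/theta_out = -(13113/1400)/(1107/64400) = -67022/123 ≈ -544.8943
Rounded to 4 decimal places: z = -544.8943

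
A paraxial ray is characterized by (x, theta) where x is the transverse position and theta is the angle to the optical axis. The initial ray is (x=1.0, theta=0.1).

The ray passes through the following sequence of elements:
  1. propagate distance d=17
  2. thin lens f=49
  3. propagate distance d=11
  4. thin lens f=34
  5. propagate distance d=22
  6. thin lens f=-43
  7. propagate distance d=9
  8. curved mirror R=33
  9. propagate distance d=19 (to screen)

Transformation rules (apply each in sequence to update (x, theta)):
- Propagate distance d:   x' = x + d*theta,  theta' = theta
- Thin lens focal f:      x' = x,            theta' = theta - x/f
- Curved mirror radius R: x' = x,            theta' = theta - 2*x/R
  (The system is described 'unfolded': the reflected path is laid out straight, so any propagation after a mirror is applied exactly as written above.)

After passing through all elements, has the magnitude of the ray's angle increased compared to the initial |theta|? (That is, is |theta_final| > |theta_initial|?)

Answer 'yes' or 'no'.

Answer: yes

Derivation:
Initial: x=1.0000 theta=0.1000
After 1 (propagate distance d=17): x=2.7000 theta=0.1000
After 2 (thin lens f=49): x=2.7000 theta=11/245 (≈0.0449)
After 3 (propagate distance d=11): x=313/98 (≈3.1939) theta=11/245 (≈0.0449)
After 4 (thin lens f=34): x=313/98 (≈3.1939) theta=-817/16660 (≈-0.0490)
After 5 (propagate distance d=22): x=8809/4165 (≈2.1150) theta=-817/16660 (≈-0.0490)
After 6 (thin lens f=-43): x=8809/4165 (≈2.1150) theta=3/20468 (≈0.0001)
After 7 (propagate distance d=9): x=1516093/716380 (≈2.1163) theta=3/20468 (≈0.0001)
After 8 (curved mirror R=33): x=1516093/716380 (≈2.1163) theta=-3028721/23640540 (≈-0.1281)
After 9 (propagate distance d=19 (to screen)): x=-751463/2364054 (≈-0.3179) theta=-3028721/23640540 (≈-0.1281)
|theta_initial|=0.1000 |theta_final|=3028721/23640540 (≈0.1281) -> increased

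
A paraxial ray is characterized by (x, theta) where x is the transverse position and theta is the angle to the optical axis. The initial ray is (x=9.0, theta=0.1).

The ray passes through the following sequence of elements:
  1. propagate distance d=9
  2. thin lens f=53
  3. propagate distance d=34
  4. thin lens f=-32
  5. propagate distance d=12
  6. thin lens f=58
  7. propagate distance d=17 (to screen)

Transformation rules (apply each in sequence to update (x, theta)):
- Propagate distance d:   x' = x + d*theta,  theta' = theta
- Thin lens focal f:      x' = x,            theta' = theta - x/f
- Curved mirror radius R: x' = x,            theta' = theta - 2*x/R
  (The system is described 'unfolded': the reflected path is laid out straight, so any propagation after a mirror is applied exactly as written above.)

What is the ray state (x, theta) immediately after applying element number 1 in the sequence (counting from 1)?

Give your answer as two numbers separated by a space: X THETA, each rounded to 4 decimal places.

Answer: 9.9000 0.1000

Derivation:
Initial: x=9.0000 theta=0.1000
After 1 (propagate distance d=9): x=9.9000 theta=0.1000
Rounded to 4 decimal places: x = 9.9000, theta = 0.1000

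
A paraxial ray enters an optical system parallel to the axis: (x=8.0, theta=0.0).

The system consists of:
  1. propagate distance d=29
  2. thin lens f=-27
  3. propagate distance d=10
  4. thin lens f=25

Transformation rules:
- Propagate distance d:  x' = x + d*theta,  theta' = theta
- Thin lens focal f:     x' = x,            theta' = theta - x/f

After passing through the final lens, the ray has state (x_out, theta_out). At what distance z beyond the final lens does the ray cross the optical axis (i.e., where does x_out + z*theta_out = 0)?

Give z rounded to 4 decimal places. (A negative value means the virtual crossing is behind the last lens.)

Answer: 77.0833

Derivation:
Initial: x=8.0000 theta=0.0000
After 1 (propagate distance d=29): x=8.0000 theta=0.0000
After 2 (thin lens f=-27): x=8.0000 theta=8/27 (≈0.2963)
After 3 (propagate distance d=10): x=296/27 (≈10.9630) theta=8/27 (≈0.2963)
After 4 (thin lens f=25): x=296/27 (≈10.9630) theta=-32/225 (≈-0.1422)
z_focus = -x_out/theta_out = -(296/27)/(-32/225) = 925/12 ≈ 77.0833
Rounded to 4 decimal places: z = 77.0833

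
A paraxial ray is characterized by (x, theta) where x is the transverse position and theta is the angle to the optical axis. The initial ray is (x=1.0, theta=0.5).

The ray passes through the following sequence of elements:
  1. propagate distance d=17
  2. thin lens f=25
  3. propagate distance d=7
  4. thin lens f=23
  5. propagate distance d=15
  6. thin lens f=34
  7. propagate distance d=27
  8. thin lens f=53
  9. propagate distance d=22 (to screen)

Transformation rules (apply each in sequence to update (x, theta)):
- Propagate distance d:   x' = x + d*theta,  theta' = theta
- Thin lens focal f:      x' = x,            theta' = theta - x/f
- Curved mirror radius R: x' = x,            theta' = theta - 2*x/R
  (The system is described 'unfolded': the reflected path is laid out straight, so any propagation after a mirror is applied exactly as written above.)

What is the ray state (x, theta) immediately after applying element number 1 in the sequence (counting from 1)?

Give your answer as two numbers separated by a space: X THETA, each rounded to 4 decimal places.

Answer: 9.5000 0.5000

Derivation:
Initial: x=1.0000 theta=0.5000
After 1 (propagate distance d=17): x=9.5000 theta=0.5000
Rounded to 4 decimal places: x = 9.5000, theta = 0.5000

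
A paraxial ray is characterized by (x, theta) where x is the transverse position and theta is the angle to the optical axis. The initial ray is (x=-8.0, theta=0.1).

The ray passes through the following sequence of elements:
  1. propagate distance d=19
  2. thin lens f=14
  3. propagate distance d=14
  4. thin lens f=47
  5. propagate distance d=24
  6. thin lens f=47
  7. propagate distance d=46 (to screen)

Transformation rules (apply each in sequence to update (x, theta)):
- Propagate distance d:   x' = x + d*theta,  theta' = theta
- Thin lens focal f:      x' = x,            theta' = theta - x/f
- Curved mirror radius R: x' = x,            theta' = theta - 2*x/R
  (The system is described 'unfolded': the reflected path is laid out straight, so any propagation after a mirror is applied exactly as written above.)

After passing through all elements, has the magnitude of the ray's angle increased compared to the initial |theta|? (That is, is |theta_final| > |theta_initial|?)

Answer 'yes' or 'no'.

Initial: x=-8.0000 theta=0.1000
After 1 (propagate distance d=19): x=-6.1000 theta=0.1000
After 2 (thin lens f=14): x=-6.1000 theta=15/28 (≈0.5357)
After 3 (propagate distance d=14): x=1.4000 theta=15/28 (≈0.5357)
After 4 (thin lens f=47): x=1.4000 theta=3329/6580 (≈0.5059)
After 5 (propagate distance d=24): x=22277/1645 (≈13.5422) theta=3329/6580 (≈0.5059)
After 6 (thin lens f=47): x=22277/1645 (≈13.5422) theta=13471/61852 (≈0.2178)
After 7 (propagate distance d=46 (to screen)): x=3643203/154630 (≈23.5608) theta=13471/61852 (≈0.2178)
|theta_initial|=0.1000 |theta_final|=13471/61852 (≈0.2178) -> increased

Answer: yes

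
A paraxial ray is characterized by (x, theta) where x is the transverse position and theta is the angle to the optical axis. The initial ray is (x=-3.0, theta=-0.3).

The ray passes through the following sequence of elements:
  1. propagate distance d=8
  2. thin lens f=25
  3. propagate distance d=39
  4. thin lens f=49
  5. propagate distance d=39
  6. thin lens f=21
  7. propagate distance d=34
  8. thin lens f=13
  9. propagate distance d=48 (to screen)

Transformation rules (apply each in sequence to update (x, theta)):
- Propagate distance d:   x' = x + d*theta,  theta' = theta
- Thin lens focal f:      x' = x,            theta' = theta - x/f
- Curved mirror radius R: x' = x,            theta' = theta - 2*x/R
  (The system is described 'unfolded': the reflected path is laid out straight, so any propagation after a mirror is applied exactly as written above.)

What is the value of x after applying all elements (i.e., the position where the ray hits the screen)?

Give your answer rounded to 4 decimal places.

Initial: x=-3.0000 theta=-0.3000
After 1 (propagate distance d=8): x=-5.4000 theta=-0.3000
After 2 (thin lens f=25): x=-5.4000 theta=-0.0840
After 3 (propagate distance d=39): x=-8.6760 theta=-0.0840
After 4 (thin lens f=49): x=-8.6760 theta=114/1225 (≈0.0931)
After 5 (propagate distance d=39): x=-61821/12250 (≈-5.0466) theta=114/1225 (≈0.0931)
After 6 (thin lens f=21): x=-61821/12250 (≈-5.0466) theta=28587/85750 (≈0.3334)
After 7 (propagate distance d=34): x=539211/85750 (≈6.2882) theta=28587/85750 (≈0.3334)
After 8 (thin lens f=13): x=539211/85750 (≈6.2882) theta=-342/2275 (≈-0.1503)
After 9 (propagate distance d=48 (to screen)): x=-1034097/1114750 (≈-0.9276) theta=-342/2275 (≈-0.1503)
Rounded to 4 decimal places: x = -0.9276

Answer: -0.9276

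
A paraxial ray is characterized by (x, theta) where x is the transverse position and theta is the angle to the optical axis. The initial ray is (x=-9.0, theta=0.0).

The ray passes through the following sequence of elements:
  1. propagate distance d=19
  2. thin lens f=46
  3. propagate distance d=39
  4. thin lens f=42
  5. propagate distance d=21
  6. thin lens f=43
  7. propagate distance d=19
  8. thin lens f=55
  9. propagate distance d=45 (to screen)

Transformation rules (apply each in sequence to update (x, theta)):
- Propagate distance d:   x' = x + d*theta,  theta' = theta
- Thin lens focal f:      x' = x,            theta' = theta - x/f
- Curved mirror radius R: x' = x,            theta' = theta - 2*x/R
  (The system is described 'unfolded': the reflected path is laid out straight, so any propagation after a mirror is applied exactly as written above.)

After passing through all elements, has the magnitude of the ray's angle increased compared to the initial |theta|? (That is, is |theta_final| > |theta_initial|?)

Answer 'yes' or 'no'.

Initial: x=-9.0000 theta=0.0000
After 1 (propagate distance d=19): x=-9.0000 theta=0.0000
After 2 (thin lens f=46): x=-9.0000 theta=9/46 (≈0.1957)
After 3 (propagate distance d=39): x=-63/46 (≈-1.3696) theta=9/46 (≈0.1957)
After 4 (thin lens f=42): x=-63/46 (≈-1.3696) theta=21/92 (≈0.2283)
After 5 (propagate distance d=21): x=315/92 (≈3.4239) theta=21/92 (≈0.2283)
After 6 (thin lens f=43): x=315/92 (≈3.4239) theta=147/989 (≈0.1486)
After 7 (propagate distance d=19): x=24717/3956 (≈6.2480) theta=147/989 (≈0.1486)
After 8 (thin lens f=55): x=24717/3956 (≈6.2480) theta=693/19780 (≈0.0350)
After 9 (propagate distance d=45 (to screen)): x=15477/1978 (≈7.8246) theta=693/19780 (≈0.0350)
|theta_initial|=0.0000 |theta_final|=693/19780 (≈0.0350) -> increased

Answer: yes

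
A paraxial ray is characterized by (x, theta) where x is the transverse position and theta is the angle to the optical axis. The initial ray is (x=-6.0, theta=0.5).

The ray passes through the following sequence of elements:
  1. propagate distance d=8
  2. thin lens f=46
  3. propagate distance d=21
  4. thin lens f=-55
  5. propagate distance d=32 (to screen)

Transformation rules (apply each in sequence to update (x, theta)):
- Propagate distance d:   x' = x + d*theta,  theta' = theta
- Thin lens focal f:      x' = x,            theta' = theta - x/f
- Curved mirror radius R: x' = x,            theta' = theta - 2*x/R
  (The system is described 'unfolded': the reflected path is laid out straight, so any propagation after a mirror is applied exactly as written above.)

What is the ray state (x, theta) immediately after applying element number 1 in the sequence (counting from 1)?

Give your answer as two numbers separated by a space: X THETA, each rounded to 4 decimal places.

Initial: x=-6.0000 theta=0.5000
After 1 (propagate distance d=8): x=-2.0000 theta=0.5000
Rounded to 4 decimal places: x = -2.0000, theta = 0.5000

Answer: -2.0000 0.5000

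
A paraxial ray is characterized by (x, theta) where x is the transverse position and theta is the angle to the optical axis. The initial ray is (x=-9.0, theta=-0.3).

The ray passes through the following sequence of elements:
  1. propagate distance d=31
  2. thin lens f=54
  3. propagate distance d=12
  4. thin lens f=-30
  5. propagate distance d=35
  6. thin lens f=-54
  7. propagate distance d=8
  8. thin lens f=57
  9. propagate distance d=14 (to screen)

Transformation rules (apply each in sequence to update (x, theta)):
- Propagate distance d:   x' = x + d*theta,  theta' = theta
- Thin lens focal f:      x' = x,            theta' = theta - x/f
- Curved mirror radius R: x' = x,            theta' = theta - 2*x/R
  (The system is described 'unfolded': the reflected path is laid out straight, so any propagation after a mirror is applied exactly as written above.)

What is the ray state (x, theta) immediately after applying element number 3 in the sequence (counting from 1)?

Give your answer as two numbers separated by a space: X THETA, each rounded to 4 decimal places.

Answer: -17.8333 0.0389

Derivation:
Initial: x=-9.0000 theta=-0.3000
After 1 (propagate distance d=31): x=-18.3000 theta=-0.3000
After 2 (thin lens f=54): x=-18.3000 theta=7/180 (≈0.0389)
After 3 (propagate distance d=12): x=-107/6 (≈-17.8333) theta=7/180 (≈0.0389)
Rounded to 4 decimal places: x = -17.8333, theta = 0.0389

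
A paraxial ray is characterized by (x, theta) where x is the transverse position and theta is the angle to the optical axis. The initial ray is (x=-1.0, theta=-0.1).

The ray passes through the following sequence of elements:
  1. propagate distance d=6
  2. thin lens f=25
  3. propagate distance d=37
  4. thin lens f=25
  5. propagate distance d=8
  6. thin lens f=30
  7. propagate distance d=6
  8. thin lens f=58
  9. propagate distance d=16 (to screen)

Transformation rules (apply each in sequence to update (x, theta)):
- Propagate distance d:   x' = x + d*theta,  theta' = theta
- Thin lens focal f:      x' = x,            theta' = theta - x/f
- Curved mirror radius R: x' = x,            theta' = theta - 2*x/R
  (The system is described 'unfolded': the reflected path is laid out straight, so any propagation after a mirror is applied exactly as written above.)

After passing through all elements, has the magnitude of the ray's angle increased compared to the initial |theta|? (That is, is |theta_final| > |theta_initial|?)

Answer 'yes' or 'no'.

Answer: yes

Derivation:
Initial: x=-1.0000 theta=-0.1000
After 1 (propagate distance d=6): x=-1.6000 theta=-0.1000
After 2 (thin lens f=25): x=-1.6000 theta=-0.0360
After 3 (propagate distance d=37): x=-2.9320 theta=-0.0360
After 4 (thin lens f=25): x=-2.9320 theta=254/3125 (≈0.0813)
After 5 (propagate distance d=8): x=-14261/6250 (≈-2.2818) theta=254/3125 (≈0.0813)
After 6 (thin lens f=30): x=-14261/6250 (≈-2.2818) theta=29501/187500 (≈0.1573)
After 7 (propagate distance d=6): x=-20902/15625 (≈-1.3377) theta=29501/187500 (≈0.1573)
After 8 (thin lens f=58): x=-20902/15625 (≈-1.3377) theta=980941/5437500 (≈0.1804)
After 9 (propagate distance d=16 (to screen)): x=421058/271875 (≈1.5487) theta=980941/5437500 (≈0.1804)
|theta_initial|=0.1000 |theta_final|=980941/5437500 (≈0.1804) -> increased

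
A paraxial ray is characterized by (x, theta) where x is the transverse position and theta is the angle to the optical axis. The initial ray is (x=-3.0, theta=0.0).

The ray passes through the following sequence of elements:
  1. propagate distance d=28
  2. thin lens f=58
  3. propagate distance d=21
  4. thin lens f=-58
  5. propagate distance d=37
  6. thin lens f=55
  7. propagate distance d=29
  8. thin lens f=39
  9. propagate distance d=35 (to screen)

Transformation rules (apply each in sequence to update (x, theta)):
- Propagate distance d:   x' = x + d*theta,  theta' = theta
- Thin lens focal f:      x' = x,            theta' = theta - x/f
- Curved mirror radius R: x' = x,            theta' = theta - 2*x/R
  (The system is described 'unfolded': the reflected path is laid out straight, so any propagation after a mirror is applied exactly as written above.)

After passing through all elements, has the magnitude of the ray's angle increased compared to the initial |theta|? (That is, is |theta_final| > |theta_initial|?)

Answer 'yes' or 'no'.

Initial: x=-3.0000 theta=0.0000
After 1 (propagate distance d=28): x=-3.0000 theta=0.0000
After 2 (thin lens f=58): x=-3.0000 theta=3/58 (≈0.0517)
After 3 (propagate distance d=21): x=-111/58 (≈-1.9138) theta=3/58 (≈0.0517)
After 4 (thin lens f=-58): x=-111/58 (≈-1.9138) theta=63/3364 (≈0.0187)
After 5 (propagate distance d=37): x=-4107/3364 (≈-1.2209) theta=63/3364 (≈0.0187)
After 6 (thin lens f=55): x=-4107/3364 (≈-1.2209) theta=1893/46255 (≈0.0409)
After 7 (propagate distance d=29): x=-6297/185020 (≈-0.0340) theta=1893/46255 (≈0.0409)
After 8 (thin lens f=39): x=-6297/185020 (≈-0.0340) theta=20107/481052 (≈0.0418)
After 9 (propagate distance d=35 (to screen)): x=859216/601315 (≈1.4289) theta=20107/481052 (≈0.0418)
|theta_initial|=0.0000 |theta_final|=20107/481052 (≈0.0418) -> increased

Answer: yes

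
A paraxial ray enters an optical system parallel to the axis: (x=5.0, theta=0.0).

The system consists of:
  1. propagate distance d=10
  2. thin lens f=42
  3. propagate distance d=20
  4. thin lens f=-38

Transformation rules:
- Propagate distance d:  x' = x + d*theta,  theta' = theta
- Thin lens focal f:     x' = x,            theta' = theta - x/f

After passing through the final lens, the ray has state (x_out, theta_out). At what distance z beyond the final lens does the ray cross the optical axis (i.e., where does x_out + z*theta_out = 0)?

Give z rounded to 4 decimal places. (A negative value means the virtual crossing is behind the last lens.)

Answer: 52.2500

Derivation:
Initial: x=5.0000 theta=0.0000
After 1 (propagate distance d=10): x=5.0000 theta=0.0000
After 2 (thin lens f=42): x=5.0000 theta=-5/42 (≈-0.1190)
After 3 (propagate distance d=20): x=55/21 (≈2.6190) theta=-5/42 (≈-0.1190)
After 4 (thin lens f=-38): x=55/21 (≈2.6190) theta=-20/399 (≈-0.0501)
z_focus = -x_out/theta_out = -(55/21)/(-20/399) = 52.2500
Rounded to 4 decimal places: z = 52.2500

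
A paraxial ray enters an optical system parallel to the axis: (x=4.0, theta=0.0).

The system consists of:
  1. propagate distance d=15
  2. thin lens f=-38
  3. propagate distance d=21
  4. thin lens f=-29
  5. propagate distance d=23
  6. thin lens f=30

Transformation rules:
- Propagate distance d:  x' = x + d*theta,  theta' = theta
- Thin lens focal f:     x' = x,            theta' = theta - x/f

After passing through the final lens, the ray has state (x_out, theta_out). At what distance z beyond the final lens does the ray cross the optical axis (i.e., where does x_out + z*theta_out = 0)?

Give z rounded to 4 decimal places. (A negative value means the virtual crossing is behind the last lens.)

Answer: 102.3288

Derivation:
Initial: x=4.0000 theta=0.0000
After 1 (propagate distance d=15): x=4.0000 theta=0.0000
After 2 (thin lens f=-38): x=4.0000 theta=2/19 (≈0.1053)
After 3 (propagate distance d=21): x=118/19 (≈6.2105) theta=2/19 (≈0.1053)
After 4 (thin lens f=-29): x=118/19 (≈6.2105) theta=176/551 (≈0.3194)
After 5 (propagate distance d=23): x=7470/551 (≈13.5572) theta=176/551 (≈0.3194)
After 6 (thin lens f=30): x=7470/551 (≈13.5572) theta=-73/551 (≈-0.1325)
z_focus = -x_out/theta_out = -(7470/551)/(-73/551) = 7470/73 ≈ 102.3288
Rounded to 4 decimal places: z = 102.3288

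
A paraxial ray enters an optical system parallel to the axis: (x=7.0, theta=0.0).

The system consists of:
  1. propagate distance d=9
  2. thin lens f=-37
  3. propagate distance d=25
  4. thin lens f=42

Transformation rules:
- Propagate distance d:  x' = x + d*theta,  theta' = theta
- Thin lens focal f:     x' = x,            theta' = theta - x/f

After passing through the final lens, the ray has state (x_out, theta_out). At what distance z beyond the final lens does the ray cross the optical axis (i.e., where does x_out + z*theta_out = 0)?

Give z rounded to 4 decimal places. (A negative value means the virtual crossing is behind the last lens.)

Initial: x=7.0000 theta=0.0000
After 1 (propagate distance d=9): x=7.0000 theta=0.0000
After 2 (thin lens f=-37): x=7.0000 theta=7/37 (≈0.1892)
After 3 (propagate distance d=25): x=434/37 (≈11.7297) theta=7/37 (≈0.1892)
After 4 (thin lens f=42): x=434/37 (≈11.7297) theta=-10/111 (≈-0.0901)
z_focus = -x_out/theta_out = -(434/37)/(-10/111) = 130.2000
Rounded to 4 decimal places: z = 130.2000

Answer: 130.2000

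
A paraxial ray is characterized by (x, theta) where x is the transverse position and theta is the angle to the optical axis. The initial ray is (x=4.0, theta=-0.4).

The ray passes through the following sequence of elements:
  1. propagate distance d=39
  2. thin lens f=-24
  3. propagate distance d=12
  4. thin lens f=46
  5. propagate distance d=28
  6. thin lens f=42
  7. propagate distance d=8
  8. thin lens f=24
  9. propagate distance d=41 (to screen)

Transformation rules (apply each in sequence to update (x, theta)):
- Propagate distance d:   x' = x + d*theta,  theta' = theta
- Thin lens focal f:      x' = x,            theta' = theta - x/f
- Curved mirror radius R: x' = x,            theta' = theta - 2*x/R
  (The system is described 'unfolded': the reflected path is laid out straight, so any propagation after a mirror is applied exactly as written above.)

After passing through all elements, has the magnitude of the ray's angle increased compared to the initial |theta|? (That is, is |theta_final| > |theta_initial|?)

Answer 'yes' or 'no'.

Answer: yes

Derivation:
Initial: x=4.0000 theta=-0.4000
After 1 (propagate distance d=39): x=-11.6000 theta=-0.4000
After 2 (thin lens f=-24): x=-11.6000 theta=-53/60 (≈-0.8833)
After 3 (propagate distance d=12): x=-22.2000 theta=-53/60 (≈-0.8833)
After 4 (thin lens f=46): x=-22.2000 theta=-553/1380 (≈-0.4007)
After 5 (propagate distance d=28): x=-2306/69 (≈-33.4203) theta=-553/1380 (≈-0.4007)
After 6 (thin lens f=42): x=-2306/69 (≈-33.4203) theta=11447/28980 (≈0.3950)
After 7 (propagate distance d=8): x=-9532/315 (≈-30.2603) theta=11447/28980 (≈0.3950)
After 8 (thin lens f=24): x=-9532/315 (≈-30.2603) theta=143959/86940 (≈1.6558)
After 9 (propagate distance d=41 (to screen)): x=3271487/86940 (≈37.6293) theta=143959/86940 (≈1.6558)
|theta_initial|=0.4000 |theta_final|=143959/86940 (≈1.6558) -> increased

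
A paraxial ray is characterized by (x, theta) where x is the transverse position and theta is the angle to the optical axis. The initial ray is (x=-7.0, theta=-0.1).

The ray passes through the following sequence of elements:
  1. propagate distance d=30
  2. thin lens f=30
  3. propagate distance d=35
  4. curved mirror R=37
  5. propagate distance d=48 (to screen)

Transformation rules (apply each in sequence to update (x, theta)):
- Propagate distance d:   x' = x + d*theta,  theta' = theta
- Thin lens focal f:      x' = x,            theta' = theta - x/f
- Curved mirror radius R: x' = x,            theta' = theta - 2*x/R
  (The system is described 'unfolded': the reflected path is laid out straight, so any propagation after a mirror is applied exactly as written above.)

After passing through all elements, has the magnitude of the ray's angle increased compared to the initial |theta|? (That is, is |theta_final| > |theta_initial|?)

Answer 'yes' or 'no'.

Answer: yes

Derivation:
Initial: x=-7.0000 theta=-0.1000
After 1 (propagate distance d=30): x=-10.0000 theta=-0.1000
After 2 (thin lens f=30): x=-10.0000 theta=7/30 (≈0.2333)
After 3 (propagate distance d=35): x=-11/6 (≈-1.8333) theta=7/30 (≈0.2333)
After 4 (curved mirror R=37): x=-11/6 (≈-1.8333) theta=123/370 (≈0.3324)
After 5 (propagate distance d=48 (to screen)): x=15677/1110 (≈14.1234) theta=123/370 (≈0.3324)
|theta_initial|=0.1000 |theta_final|=123/370 (≈0.3324) -> increased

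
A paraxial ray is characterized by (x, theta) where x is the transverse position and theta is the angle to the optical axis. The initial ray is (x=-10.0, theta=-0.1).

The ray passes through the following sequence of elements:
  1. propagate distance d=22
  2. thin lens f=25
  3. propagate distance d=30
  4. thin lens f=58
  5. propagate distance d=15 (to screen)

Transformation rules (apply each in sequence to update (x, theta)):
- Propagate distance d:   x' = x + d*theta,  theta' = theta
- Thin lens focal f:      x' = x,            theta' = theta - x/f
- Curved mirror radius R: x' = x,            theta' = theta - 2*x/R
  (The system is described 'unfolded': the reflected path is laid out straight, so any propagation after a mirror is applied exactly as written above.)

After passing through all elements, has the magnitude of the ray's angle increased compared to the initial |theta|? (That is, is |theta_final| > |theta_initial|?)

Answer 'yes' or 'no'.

Answer: yes

Derivation:
Initial: x=-10.0000 theta=-0.1000
After 1 (propagate distance d=22): x=-12.2000 theta=-0.1000
After 2 (thin lens f=25): x=-12.2000 theta=0.3880
After 3 (propagate distance d=30): x=-0.5600 theta=0.3880
After 4 (thin lens f=58): x=-0.5600 theta=2883/7250 (≈0.3977)
After 5 (propagate distance d=15 (to screen)): x=7837/1450 (≈5.4048) theta=2883/7250 (≈0.3977)
|theta_initial|=0.1000 |theta_final|=2883/7250 (≈0.3977) -> increased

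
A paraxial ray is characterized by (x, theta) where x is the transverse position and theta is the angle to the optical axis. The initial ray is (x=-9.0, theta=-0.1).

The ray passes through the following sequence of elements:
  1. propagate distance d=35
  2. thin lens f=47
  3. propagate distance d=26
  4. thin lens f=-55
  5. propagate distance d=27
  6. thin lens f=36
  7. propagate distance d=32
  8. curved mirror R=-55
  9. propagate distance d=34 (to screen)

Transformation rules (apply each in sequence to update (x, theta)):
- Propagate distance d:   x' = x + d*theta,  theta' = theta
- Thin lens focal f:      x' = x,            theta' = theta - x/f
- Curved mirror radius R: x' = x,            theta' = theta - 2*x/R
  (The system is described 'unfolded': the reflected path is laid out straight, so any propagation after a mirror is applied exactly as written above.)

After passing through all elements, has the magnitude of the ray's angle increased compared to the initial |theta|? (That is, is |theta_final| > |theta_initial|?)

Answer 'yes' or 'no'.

Answer: yes

Derivation:
Initial: x=-9.0000 theta=-0.1000
After 1 (propagate distance d=35): x=-12.5000 theta=-0.1000
After 2 (thin lens f=47): x=-12.5000 theta=39/235 (≈0.1660)
After 3 (propagate distance d=26): x=-3847/470 (≈-8.1851) theta=39/235 (≈0.1660)
After 4 (thin lens f=-55): x=-3847/470 (≈-8.1851) theta=443/25850 (≈0.0171)
After 5 (propagate distance d=27): x=-99812/12925 (≈-7.7224) theta=443/25850 (≈0.0171)
After 6 (thin lens f=36): x=-99812/12925 (≈-7.7224) theta=53893/232650 (≈0.2316)
After 7 (propagate distance d=32): x=-7204/23265 (≈-0.3096) theta=53893/232650 (≈0.2316)
After 8 (curved mirror R=-55): x=-7204/23265 (≈-0.3096) theta=564007/2559150 (≈0.2204)
After 9 (propagate distance d=34 (to screen)): x=9191899/1279575 (≈7.1836) theta=564007/2559150 (≈0.2204)
|theta_initial|=0.1000 |theta_final|=564007/2559150 (≈0.2204) -> increased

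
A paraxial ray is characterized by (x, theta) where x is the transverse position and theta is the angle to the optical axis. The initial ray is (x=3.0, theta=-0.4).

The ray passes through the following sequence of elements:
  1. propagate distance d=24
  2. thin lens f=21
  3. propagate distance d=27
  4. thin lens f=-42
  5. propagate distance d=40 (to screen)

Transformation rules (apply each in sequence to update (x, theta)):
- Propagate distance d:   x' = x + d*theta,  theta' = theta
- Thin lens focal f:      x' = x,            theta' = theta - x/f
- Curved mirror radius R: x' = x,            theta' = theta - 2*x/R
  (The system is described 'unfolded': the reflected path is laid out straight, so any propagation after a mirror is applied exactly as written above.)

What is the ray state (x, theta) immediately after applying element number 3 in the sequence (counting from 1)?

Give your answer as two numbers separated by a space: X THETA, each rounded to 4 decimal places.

Answer: -8.9143 -0.0857

Derivation:
Initial: x=3.0000 theta=-0.4000
After 1 (propagate distance d=24): x=-6.6000 theta=-0.4000
After 2 (thin lens f=21): x=-6.6000 theta=-3/35 (≈-0.0857)
After 3 (propagate distance d=27): x=-312/35 (≈-8.9143) theta=-3/35 (≈-0.0857)
Rounded to 4 decimal places: x = -8.9143, theta = -0.0857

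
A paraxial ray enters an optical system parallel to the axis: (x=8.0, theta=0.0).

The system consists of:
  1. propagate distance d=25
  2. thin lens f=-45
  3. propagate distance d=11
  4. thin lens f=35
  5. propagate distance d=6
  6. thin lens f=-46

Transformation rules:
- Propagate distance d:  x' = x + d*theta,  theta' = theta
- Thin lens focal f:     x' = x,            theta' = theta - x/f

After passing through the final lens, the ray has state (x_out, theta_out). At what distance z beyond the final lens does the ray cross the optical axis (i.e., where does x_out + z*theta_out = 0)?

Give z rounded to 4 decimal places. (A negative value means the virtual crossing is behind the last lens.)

Initial: x=8.0000 theta=0.0000
After 1 (propagate distance d=25): x=8.0000 theta=0.0000
After 2 (thin lens f=-45): x=8.0000 theta=8/45 (≈0.1778)
After 3 (propagate distance d=11): x=448/45 (≈9.9556) theta=8/45 (≈0.1778)
After 4 (thin lens f=35): x=448/45 (≈9.9556) theta=-8/75 (≈-0.1067)
After 5 (propagate distance d=6): x=2096/225 (≈9.3156) theta=-8/75 (≈-0.1067)
After 6 (thin lens f=-46): x=2096/225 (≈9.3156) theta=496/5175 (≈0.0958)
z_focus = -x_out/theta_out = -(2096/225)/(496/5175) = -3013/31 ≈ -97.1935
Rounded to 4 decimal places: z = -97.1935

Answer: -97.1935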